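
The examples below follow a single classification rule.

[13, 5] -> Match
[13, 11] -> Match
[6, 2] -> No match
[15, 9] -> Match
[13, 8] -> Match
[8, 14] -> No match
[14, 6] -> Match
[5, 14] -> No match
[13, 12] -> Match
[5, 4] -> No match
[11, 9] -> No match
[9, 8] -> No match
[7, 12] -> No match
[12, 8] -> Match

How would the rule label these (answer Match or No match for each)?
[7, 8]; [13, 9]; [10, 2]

The rule appears to be: first ≥ 12.
[7, 8]: No match (first 7).
[13, 9]: Match (first 13).
[10, 2]: No match (first 10).

No match, Match, No match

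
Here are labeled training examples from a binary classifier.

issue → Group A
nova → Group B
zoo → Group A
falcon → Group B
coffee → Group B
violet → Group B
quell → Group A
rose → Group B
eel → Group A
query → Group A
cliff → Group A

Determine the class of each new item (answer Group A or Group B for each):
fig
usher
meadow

The distinguishing property — odd length — holds for all the 'Group A' cases and none of the 'Group B' cases.
fig: Group A (length 3). usher: Group A (length 5). meadow: Group B (length 6).

Group A, Group A, Group B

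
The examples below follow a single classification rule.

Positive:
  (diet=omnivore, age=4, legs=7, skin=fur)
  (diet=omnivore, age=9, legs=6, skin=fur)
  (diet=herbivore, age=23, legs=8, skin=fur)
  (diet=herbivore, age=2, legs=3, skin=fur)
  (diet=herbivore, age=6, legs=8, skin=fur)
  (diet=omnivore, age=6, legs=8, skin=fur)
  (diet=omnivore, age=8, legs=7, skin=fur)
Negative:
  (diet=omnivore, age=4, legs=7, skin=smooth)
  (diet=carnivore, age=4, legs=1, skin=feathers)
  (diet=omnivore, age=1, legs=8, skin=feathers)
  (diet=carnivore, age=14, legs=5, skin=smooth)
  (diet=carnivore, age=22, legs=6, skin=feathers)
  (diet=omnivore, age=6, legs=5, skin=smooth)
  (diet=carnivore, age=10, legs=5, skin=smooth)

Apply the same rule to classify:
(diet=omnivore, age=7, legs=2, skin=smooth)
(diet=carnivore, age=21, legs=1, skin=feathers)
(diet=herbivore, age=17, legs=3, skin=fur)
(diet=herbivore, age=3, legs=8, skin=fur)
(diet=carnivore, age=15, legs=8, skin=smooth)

Negative, Negative, Positive, Positive, Negative

The classifier is using: skin is fur.
(diet=omnivore, age=7, legs=2, skin=smooth) → skin is smooth → Negative.
(diet=carnivore, age=21, legs=1, skin=feathers) → skin is feathers → Negative.
(diet=herbivore, age=17, legs=3, skin=fur) → skin is fur → Positive.
(diet=herbivore, age=3, legs=8, skin=fur) → skin is fur → Positive.
(diet=carnivore, age=15, legs=8, skin=smooth) → skin is smooth → Negative.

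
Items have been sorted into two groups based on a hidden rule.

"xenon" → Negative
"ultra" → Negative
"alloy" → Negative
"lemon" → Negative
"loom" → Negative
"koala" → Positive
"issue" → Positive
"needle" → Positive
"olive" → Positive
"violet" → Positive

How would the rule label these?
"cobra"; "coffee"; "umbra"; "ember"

Negative, Positive, Negative, Negative

The distinguishing property — has ≥ 3 vowels — holds for all the 'Positive' cases and none of the 'Negative' cases.
"cobra" → 2 vowels → Negative. "coffee" → 3 vowels → Positive. "umbra" → 2 vowels → Negative. "ember" → 2 vowels → Negative.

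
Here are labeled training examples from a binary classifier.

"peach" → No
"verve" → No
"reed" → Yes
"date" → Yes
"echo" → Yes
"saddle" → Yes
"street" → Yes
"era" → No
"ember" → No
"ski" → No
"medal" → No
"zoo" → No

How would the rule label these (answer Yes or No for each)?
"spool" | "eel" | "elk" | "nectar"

Looking at the examples, the only property every 'Yes' case has and every 'No' case lacks is: even length.
"spool": length 5 — does not pass, so No.
"eel": length 3 — does not pass, so No.
"elk": length 3 — does not pass, so No.
"nectar": length 6 — passes, so Yes.

No, No, No, Yes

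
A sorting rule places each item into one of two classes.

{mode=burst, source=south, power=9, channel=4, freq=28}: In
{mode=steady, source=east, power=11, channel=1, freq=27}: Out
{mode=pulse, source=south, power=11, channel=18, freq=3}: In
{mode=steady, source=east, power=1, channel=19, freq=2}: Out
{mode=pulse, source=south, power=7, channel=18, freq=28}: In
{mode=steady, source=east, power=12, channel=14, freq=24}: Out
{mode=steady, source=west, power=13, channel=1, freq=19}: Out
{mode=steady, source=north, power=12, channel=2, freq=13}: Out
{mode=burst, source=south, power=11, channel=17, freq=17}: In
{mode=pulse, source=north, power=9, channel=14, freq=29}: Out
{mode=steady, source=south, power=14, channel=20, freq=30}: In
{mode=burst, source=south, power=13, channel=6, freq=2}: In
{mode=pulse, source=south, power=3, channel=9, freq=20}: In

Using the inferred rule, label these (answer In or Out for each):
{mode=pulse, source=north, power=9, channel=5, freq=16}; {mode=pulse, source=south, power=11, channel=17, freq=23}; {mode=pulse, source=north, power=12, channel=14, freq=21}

Out, In, Out

All 'In' examples share one property — source is south — and every 'Out' example lacks it.
Out: {mode=pulse, source=north, power=9, channel=5, freq=16}, since source is north.
In: {mode=pulse, source=south, power=11, channel=17, freq=23}, since source is south.
Out: {mode=pulse, source=north, power=12, channel=14, freq=21}, since source is north.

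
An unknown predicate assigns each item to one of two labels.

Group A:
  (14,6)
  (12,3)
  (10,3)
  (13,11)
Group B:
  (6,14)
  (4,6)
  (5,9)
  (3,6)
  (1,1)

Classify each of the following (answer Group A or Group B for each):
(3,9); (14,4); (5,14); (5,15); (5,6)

The distinguishing property — first > second — holds for all the 'Group A' cases and none of the 'Group B' cases.

Group B, Group A, Group B, Group B, Group B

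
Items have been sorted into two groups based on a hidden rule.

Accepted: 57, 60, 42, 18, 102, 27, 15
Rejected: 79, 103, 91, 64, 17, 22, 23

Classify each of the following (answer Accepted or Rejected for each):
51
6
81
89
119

Rule: multiple of 3. This holds for each 'Accepted' example and fails for each 'Rejected' one.
51: 51 = 3·17 — passes, so Accepted.
6: 6 = 3·2 — passes, so Accepted.
81: 81 = 3·27 — passes, so Accepted.
89: 89 = 3·29 + 2 — lacks this property, so Rejected.
119: 119 = 3·39 + 2 — lacks this property, so Rejected.

Accepted, Accepted, Accepted, Rejected, Rejected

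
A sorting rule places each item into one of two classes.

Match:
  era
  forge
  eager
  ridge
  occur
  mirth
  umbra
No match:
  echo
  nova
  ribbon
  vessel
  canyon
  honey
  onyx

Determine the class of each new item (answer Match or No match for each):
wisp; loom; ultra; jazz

The distinguishing property — odd length AND contains 'r' — holds for all the 'Match' cases and none of the 'No match' cases.
wisp → length 4, no 'r' → No match.
loom → length 4, no 'r' → No match.
ultra → length 5, has 'r' → Match.
jazz → length 4, no 'r' → No match.

No match, No match, Match, No match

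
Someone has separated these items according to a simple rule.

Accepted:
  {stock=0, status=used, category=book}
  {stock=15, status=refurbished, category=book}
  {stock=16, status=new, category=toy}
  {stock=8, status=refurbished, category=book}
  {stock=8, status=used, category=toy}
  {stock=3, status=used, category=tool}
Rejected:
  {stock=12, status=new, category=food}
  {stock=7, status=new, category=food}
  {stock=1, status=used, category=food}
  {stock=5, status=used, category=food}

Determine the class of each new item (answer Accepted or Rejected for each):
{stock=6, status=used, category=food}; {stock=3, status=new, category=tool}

Rejected, Accepted

The simplest hypothesis consistent with all the labels is: category is not food.
{stock=6, status=used, category=food}: category is food, does not satisfy this → Rejected.
{stock=3, status=new, category=tool}: category is tool, meets the rule → Accepted.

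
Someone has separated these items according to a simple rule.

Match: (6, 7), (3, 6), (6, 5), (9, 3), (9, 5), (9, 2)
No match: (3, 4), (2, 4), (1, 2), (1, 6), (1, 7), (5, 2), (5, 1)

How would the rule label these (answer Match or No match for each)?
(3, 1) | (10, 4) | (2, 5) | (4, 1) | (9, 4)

No match, Match, No match, No match, Match

The pattern is that an item is 'Match' exactly when: sum ≥ 9.
No match: (3, 1), since 3+1 = 4.
Match: (10, 4), since 10+4 = 14.
No match: (2, 5), since 2+5 = 7.
No match: (4, 1), since 4+1 = 5.
Match: (9, 4), since 9+4 = 13.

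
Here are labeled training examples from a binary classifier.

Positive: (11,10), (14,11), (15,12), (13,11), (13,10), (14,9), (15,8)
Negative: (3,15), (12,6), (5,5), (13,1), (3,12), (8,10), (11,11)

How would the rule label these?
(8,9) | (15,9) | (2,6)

The distinguishing property — first > second AND sum ≥ 21 — holds for all the 'Positive' cases and none of the 'Negative' cases.
Negative: (8,9), since 8 < 9, 8+9 = 17. Positive: (15,9), since 15 > 9, 15+9 = 24. Negative: (2,6), since 2 < 6, 2+6 = 8.

Negative, Positive, Negative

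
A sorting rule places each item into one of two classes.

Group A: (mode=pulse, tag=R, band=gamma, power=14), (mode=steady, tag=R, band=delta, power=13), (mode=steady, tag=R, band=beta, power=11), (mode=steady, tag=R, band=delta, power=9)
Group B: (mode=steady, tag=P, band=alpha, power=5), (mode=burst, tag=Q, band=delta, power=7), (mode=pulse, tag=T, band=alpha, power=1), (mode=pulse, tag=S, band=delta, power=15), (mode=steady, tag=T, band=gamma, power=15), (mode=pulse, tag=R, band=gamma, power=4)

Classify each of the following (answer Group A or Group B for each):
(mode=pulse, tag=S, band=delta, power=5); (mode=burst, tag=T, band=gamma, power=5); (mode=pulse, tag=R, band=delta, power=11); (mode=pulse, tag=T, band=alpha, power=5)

Group B, Group B, Group A, Group B

A rule that fits every label: tag is R AND power ≥ 5 — true of each 'Group A' example, false of each 'Group B' one.
(mode=pulse, tag=S, band=delta, power=5): tag is S, power = 5 — doesn't qualify, so Group B. (mode=burst, tag=T, band=gamma, power=5): tag is T, power = 5 — doesn't qualify, so Group B. (mode=pulse, tag=R, band=delta, power=11): tag is R, power = 11 — satisfies this, so Group A. (mode=pulse, tag=T, band=alpha, power=5): tag is T, power = 5 — doesn't qualify, so Group B.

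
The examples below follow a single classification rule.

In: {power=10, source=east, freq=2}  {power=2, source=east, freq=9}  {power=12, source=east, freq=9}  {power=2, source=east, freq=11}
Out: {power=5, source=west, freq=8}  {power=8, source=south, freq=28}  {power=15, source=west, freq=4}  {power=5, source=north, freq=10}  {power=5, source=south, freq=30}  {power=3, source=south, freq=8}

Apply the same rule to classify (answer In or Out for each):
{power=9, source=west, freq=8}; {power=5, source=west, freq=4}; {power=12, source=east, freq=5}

Out, Out, In

All 'In' examples share one property — source is east — and every 'Out' example lacks it.
{power=9, source=west, freq=8}: source is west — does not fit, so Out.
{power=5, source=west, freq=4}: source is west — does not fit, so Out.
{power=12, source=east, freq=5}: source is east — satisfies this, so In.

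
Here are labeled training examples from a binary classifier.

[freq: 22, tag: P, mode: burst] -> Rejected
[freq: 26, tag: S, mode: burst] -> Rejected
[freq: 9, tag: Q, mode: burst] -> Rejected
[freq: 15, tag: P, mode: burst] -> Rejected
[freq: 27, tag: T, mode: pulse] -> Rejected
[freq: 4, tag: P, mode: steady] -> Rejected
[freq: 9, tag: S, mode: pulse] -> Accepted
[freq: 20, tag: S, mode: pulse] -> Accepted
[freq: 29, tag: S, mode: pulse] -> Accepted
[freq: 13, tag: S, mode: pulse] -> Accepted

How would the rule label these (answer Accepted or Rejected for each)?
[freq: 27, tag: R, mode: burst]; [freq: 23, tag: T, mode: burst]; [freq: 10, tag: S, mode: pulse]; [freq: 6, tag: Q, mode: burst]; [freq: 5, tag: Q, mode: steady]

A rule that fits every label: tag is S AND mode is pulse — true of each 'Accepted' example, false of each 'Rejected' one.
Rejected: [freq: 27, tag: R, mode: burst], since tag is R, mode is burst.
Rejected: [freq: 23, tag: T, mode: burst], since tag is T, mode is burst.
Accepted: [freq: 10, tag: S, mode: pulse], since tag is S, mode is pulse.
Rejected: [freq: 6, tag: Q, mode: burst], since tag is Q, mode is burst.
Rejected: [freq: 5, tag: Q, mode: steady], since tag is Q, mode is steady.

Rejected, Rejected, Accepted, Rejected, Rejected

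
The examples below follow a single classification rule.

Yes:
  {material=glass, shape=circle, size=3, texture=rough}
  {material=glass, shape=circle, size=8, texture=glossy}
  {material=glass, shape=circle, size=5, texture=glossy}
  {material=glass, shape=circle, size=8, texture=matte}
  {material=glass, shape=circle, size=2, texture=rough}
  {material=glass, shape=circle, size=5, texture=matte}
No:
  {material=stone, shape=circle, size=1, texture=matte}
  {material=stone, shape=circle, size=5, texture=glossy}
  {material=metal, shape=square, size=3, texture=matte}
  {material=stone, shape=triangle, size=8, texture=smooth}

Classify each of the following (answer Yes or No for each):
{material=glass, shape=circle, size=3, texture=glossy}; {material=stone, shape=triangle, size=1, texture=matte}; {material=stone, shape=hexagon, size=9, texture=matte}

Yes, No, No

Looking at the examples, the only property every 'Yes' case has and every 'No' case lacks is: material is glass.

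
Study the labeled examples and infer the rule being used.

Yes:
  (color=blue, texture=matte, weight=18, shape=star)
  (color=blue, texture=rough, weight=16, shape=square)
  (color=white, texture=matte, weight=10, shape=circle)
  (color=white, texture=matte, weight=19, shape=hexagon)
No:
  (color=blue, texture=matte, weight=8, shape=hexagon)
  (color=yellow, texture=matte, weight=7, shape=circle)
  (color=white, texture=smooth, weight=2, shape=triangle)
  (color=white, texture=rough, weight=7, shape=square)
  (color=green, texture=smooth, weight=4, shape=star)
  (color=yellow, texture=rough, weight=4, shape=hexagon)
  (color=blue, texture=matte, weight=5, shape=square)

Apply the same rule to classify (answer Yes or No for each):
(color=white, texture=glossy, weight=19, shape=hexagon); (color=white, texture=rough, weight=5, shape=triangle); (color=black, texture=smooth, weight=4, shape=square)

Rule: weight ≥ 10. This holds for each 'Yes' example and fails for each 'No' one.

Yes, No, No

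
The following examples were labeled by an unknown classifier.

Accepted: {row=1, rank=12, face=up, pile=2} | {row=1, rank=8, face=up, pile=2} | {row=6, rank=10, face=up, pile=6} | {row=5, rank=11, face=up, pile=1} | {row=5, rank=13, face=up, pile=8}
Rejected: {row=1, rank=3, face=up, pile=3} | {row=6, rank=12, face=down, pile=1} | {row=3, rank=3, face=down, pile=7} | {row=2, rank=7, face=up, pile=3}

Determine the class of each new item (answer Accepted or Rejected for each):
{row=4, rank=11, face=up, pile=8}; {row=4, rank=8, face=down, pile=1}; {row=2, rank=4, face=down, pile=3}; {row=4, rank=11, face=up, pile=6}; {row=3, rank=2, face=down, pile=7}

The simplest hypothesis consistent with all the labels is: face is up AND rank ≥ 8.
{row=4, rank=11, face=up, pile=8}: face is up, rank = 11 — passes, so Accepted.
{row=4, rank=8, face=down, pile=1}: face is down, rank = 8 — does not fit, so Rejected.
{row=2, rank=4, face=down, pile=3}: face is down, rank = 4 — does not fit, so Rejected.
{row=4, rank=11, face=up, pile=6}: face is up, rank = 11 — passes, so Accepted.
{row=3, rank=2, face=down, pile=7}: face is down, rank = 2 — does not fit, so Rejected.

Accepted, Rejected, Rejected, Accepted, Rejected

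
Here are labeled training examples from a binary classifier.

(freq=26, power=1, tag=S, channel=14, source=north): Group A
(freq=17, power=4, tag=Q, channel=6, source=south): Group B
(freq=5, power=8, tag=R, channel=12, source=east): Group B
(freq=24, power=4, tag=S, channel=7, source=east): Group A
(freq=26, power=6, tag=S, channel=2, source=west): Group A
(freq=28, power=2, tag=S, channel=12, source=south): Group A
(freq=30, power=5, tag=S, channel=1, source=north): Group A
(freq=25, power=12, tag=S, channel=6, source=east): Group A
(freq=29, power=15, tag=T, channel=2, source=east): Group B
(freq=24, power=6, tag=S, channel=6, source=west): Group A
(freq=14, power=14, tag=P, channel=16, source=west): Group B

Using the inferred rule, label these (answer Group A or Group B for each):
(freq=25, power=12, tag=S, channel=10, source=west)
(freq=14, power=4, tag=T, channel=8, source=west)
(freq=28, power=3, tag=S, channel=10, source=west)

Group A, Group B, Group A

The simplest hypothesis consistent with all the labels is: tag is S.
(freq=25, power=12, tag=S, channel=10, source=west): tag is S, satisfies this → Group A. (freq=14, power=4, tag=T, channel=8, source=west): tag is T, does not pass → Group B. (freq=28, power=3, tag=S, channel=10, source=west): tag is S, satisfies this → Group A.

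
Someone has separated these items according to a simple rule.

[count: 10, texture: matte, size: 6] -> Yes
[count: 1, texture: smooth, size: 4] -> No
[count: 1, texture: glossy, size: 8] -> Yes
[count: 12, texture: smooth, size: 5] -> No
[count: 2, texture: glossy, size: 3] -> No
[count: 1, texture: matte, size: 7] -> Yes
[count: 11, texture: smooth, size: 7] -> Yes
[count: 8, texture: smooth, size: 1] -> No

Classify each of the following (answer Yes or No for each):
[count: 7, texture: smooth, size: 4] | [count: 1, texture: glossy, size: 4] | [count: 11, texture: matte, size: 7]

No, No, Yes

Rule: size ≥ 6. This holds for each 'Yes' example and fails for each 'No' one.
[count: 7, texture: smooth, size: 4] → size = 4 → No.
[count: 1, texture: glossy, size: 4] → size = 4 → No.
[count: 11, texture: matte, size: 7] → size = 7 → Yes.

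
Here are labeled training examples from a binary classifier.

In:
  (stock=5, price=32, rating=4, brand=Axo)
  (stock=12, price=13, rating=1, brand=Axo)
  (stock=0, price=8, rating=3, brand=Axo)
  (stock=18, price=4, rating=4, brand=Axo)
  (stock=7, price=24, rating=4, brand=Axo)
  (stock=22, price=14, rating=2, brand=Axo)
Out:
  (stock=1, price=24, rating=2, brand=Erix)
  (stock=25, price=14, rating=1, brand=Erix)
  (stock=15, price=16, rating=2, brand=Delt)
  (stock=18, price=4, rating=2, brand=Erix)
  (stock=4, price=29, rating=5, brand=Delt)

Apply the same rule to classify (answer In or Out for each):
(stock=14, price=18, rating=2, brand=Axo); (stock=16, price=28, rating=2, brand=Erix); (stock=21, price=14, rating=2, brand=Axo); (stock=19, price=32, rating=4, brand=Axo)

In, Out, In, In

The pattern is that an item is 'In' exactly when: brand is Axo.
(stock=14, price=18, rating=2, brand=Axo): brand is Axo, satisfies this → In.
(stock=16, price=28, rating=2, brand=Erix): brand is Erix, doesn't qualify → Out.
(stock=21, price=14, rating=2, brand=Axo): brand is Axo, satisfies this → In.
(stock=19, price=32, rating=4, brand=Axo): brand is Axo, satisfies this → In.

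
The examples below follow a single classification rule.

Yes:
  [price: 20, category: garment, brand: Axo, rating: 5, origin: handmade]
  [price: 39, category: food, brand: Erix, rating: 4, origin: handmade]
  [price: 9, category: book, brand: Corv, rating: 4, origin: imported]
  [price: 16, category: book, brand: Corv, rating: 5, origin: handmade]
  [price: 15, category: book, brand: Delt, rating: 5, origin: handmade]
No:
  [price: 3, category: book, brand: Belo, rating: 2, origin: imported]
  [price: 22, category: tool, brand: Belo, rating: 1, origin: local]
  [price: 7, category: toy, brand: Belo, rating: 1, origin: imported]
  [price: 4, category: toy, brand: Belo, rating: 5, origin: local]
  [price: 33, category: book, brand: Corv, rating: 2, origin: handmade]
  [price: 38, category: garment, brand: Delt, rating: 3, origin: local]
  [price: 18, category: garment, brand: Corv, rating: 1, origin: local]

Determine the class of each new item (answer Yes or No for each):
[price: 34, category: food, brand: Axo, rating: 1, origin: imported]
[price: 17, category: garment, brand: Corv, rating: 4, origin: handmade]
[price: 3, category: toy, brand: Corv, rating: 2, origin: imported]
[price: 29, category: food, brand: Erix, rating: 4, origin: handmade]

No, Yes, No, Yes

The distinguishing property — rating ≥ 4 AND price ≥ 7 — holds for all the 'Yes' cases and none of the 'No' cases.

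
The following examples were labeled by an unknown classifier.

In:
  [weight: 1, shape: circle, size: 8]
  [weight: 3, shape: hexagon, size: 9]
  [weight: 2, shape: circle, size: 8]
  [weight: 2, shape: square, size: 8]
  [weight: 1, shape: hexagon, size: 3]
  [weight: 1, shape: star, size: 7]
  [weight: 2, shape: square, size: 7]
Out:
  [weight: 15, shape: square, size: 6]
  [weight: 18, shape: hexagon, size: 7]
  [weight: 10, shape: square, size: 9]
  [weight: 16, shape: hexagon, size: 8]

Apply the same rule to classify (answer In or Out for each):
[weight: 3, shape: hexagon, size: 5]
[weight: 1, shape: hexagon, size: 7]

Rule: weight ≤ 3. This holds for each 'In' example and fails for each 'Out' one.
[weight: 3, shape: hexagon, size: 5]: weight = 3 — meets the rule, so In.
[weight: 1, shape: hexagon, size: 7]: weight = 1 — meets the rule, so In.

In, In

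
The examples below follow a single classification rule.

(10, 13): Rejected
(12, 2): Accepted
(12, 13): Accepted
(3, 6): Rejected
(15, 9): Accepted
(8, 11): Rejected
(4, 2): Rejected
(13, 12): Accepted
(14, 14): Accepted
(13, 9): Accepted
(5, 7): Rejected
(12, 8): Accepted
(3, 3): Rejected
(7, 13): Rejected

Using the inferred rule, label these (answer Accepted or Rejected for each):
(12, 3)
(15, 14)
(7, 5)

Accepted, Accepted, Rejected

The simplest hypothesis consistent with all the labels is: first ≥ 11.
(12, 3) → first 12 → Accepted.
(15, 14) → first 15 → Accepted.
(7, 5) → first 7 → Rejected.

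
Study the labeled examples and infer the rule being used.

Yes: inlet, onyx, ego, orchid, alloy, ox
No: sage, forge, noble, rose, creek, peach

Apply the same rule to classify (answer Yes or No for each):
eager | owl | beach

The pattern is that an item is 'Yes' exactly when: starts with a vowel.

Yes, Yes, No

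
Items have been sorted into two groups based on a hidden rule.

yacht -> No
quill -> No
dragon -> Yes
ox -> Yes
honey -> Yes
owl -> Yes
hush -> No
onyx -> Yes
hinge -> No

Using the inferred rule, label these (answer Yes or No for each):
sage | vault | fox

A rule that fits every label: contains 'o' — true of each 'Yes' example, false of each 'No' one.

No, No, Yes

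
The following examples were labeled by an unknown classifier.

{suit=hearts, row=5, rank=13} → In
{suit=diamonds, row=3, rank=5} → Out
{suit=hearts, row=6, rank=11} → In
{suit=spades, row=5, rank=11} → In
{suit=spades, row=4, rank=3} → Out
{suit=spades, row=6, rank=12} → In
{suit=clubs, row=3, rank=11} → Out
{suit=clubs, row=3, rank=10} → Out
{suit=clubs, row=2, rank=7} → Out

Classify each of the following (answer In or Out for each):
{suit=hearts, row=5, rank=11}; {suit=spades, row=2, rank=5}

The classifier is using: row ≥ 5.
{suit=hearts, row=5, rank=11}: In (row = 5).
{suit=spades, row=2, rank=5}: Out (row = 2).

In, Out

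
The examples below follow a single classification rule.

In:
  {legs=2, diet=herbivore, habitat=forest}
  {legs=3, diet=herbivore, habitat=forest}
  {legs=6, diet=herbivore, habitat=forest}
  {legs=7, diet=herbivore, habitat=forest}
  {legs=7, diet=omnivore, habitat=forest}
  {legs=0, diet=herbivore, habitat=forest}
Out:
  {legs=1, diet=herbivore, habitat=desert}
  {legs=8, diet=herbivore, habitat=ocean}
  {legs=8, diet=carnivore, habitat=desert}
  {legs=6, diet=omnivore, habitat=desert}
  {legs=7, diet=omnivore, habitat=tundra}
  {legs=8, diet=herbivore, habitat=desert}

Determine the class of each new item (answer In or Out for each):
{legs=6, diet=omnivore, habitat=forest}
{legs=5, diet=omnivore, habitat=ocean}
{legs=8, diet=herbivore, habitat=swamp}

In, Out, Out

The common property of the 'In' items is: habitat is forest. No 'Out' item has it.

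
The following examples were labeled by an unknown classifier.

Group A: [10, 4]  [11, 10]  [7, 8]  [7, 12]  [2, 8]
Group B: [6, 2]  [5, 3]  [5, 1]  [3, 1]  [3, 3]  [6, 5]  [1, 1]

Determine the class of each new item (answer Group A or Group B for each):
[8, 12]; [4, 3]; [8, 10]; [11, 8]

Rule: max ≥ 7. This holds for each 'Group A' example and fails for each 'Group B' one.
[8, 12]: max 12 — passes, so Group A.
[4, 3]: max 4 — doesn't qualify, so Group B.
[8, 10]: max 10 — passes, so Group A.
[11, 8]: max 11 — passes, so Group A.

Group A, Group B, Group A, Group A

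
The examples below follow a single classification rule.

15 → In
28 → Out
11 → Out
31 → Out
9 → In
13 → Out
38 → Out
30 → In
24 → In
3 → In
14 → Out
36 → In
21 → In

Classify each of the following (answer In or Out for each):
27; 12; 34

In, In, Out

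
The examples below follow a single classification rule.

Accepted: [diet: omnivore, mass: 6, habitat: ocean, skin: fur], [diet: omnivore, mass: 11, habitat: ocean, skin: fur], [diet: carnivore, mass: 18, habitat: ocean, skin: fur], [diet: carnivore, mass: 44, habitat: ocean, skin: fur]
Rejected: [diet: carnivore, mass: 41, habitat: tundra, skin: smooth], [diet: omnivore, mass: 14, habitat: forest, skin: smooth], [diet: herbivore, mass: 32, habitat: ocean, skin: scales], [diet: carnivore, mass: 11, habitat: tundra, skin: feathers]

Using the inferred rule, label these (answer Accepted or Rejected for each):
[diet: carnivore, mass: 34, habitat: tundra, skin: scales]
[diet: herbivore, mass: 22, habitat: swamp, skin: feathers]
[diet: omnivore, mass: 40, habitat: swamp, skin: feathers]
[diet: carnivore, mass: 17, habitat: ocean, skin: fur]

Rejected, Rejected, Rejected, Accepted

The distinguishing property — skin is fur — holds for all the 'Accepted' cases and none of the 'Rejected' cases.
[diet: carnivore, mass: 34, habitat: tundra, skin: scales]: Rejected (skin is scales). [diet: herbivore, mass: 22, habitat: swamp, skin: feathers]: Rejected (skin is feathers). [diet: omnivore, mass: 40, habitat: swamp, skin: feathers]: Rejected (skin is feathers). [diet: carnivore, mass: 17, habitat: ocean, skin: fur]: Accepted (skin is fur).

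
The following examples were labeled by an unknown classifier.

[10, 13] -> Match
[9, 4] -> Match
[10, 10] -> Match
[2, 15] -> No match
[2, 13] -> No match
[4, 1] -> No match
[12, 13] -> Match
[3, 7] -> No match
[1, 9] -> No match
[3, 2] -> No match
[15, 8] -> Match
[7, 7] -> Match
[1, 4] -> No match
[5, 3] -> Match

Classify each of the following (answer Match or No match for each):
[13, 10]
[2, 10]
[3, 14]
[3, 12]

All 'Match' examples share one property — first ≥ 5 — and every 'No match' example lacks it.
[13, 10] — first 13, hence Match. [2, 10] — first 2, hence No match. [3, 14] — first 3, hence No match. [3, 12] — first 3, hence No match.

Match, No match, No match, No match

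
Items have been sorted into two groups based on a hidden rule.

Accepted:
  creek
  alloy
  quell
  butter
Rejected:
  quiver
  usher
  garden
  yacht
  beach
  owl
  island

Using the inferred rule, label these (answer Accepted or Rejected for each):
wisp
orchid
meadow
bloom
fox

Rejected, Rejected, Rejected, Accepted, Rejected

The common property of the 'Accepted' items is: has a double letter. No 'Rejected' item has it.
wisp → no doubled letter → Rejected. orchid → no doubled letter → Rejected. meadow → no doubled letter → Rejected. bloom → 'oo' doubled → Accepted. fox → no doubled letter → Rejected.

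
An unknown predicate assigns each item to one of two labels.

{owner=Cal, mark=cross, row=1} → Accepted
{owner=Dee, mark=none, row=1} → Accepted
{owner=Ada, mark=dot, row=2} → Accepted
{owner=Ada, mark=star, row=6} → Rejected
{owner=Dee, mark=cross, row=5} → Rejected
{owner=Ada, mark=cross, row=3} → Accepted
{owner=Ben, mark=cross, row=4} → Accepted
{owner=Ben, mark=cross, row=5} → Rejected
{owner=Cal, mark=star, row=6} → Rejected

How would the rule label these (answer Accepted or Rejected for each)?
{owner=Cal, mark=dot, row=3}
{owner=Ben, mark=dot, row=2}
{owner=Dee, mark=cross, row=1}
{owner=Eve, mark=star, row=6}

Accepted, Accepted, Accepted, Rejected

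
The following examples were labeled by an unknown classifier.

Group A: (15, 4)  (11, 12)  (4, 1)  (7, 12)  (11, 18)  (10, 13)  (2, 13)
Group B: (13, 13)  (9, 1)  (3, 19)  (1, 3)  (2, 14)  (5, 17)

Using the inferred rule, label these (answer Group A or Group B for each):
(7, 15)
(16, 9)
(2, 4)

Group B, Group A, Group B

A rule that fits every label: sum is odd — true of each 'Group A' example, false of each 'Group B' one.
(7, 15): 7+15 = 22 — doesn't match, so Group B.
(16, 9): 16+9 = 25 — satisfies this, so Group A.
(2, 4): 2+4 = 6 — doesn't match, so Group B.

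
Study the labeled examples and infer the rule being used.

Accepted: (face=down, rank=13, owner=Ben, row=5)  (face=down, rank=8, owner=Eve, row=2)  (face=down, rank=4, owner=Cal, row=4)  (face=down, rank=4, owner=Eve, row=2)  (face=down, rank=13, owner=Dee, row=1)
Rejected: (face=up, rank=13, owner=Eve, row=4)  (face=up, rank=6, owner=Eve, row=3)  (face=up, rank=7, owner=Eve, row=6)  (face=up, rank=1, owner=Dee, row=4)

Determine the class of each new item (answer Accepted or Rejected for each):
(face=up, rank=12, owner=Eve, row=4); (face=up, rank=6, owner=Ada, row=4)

The pattern is that an item is 'Accepted' exactly when: face is down.
(face=up, rank=12, owner=Eve, row=4): Rejected (face is up).
(face=up, rank=6, owner=Ada, row=4): Rejected (face is up).

Rejected, Rejected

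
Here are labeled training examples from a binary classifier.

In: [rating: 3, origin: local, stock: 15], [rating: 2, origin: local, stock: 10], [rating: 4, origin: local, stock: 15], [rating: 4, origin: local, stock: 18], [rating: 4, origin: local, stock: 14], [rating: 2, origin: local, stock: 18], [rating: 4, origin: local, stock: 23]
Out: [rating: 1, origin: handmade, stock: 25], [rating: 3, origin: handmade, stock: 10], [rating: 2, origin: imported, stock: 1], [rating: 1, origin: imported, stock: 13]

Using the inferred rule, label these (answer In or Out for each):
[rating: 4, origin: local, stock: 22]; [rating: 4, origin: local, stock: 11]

Rule: origin is local. This holds for each 'In' example and fails for each 'Out' one.
[rating: 4, origin: local, stock: 22] — origin is local, hence In. [rating: 4, origin: local, stock: 11] — origin is local, hence In.

In, In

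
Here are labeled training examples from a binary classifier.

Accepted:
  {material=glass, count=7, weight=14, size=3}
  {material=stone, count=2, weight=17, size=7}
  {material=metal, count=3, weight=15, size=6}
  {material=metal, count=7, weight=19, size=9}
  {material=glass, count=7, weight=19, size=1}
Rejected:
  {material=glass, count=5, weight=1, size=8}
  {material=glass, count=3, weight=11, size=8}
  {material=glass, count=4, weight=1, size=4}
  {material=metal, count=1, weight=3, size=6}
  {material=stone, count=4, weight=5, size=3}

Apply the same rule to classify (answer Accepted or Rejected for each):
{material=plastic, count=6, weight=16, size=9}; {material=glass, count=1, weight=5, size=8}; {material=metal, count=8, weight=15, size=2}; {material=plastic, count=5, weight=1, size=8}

The pattern is that an item is 'Accepted' exactly when: weight ≥ 14.
{material=plastic, count=6, weight=16, size=9} — weight = 16, hence Accepted.
{material=glass, count=1, weight=5, size=8} — weight = 5, hence Rejected.
{material=metal, count=8, weight=15, size=2} — weight = 15, hence Accepted.
{material=plastic, count=5, weight=1, size=8} — weight = 1, hence Rejected.

Accepted, Rejected, Accepted, Rejected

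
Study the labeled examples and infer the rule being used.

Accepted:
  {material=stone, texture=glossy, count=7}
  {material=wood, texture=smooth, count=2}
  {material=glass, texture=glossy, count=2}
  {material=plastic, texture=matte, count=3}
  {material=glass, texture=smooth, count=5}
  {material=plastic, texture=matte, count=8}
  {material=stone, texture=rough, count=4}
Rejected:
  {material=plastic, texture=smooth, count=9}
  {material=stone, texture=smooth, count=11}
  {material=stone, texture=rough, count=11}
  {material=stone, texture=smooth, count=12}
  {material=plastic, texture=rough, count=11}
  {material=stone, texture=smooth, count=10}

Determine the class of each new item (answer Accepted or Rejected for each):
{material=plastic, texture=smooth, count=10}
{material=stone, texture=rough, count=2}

Rejected, Accepted

The simplest hypothesis consistent with all the labels is: count ≤ 8.
{material=plastic, texture=smooth, count=10} — count = 10, hence Rejected.
{material=stone, texture=rough, count=2} — count = 2, hence Accepted.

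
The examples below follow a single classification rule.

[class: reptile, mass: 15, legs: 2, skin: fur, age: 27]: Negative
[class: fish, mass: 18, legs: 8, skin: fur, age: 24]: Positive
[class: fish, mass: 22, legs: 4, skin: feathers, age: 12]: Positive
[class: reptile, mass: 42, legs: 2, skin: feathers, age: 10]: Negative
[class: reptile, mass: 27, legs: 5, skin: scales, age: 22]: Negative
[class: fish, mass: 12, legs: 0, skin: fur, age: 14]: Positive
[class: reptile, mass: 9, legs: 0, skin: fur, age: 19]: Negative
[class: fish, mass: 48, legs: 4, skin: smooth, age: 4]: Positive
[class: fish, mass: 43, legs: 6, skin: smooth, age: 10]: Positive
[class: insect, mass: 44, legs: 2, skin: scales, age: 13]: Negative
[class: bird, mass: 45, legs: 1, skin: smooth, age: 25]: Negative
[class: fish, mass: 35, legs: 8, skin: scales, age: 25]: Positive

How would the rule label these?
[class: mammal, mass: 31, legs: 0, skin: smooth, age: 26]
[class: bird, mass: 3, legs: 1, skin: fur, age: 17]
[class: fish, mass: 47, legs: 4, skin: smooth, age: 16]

Negative, Negative, Positive

One predicate separates the groups cleanly: class is fish.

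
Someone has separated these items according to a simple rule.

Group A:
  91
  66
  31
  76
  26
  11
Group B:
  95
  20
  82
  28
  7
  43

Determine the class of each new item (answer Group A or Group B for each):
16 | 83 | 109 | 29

Group A, Group B, Group B, Group B

Comparing the two groups points to one rule — ≡ 1 (mod 5).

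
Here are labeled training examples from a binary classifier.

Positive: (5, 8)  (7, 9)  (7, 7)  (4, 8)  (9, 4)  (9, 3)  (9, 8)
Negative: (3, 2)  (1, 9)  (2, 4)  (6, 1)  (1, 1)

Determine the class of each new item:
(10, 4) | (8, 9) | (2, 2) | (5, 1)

Positive, Positive, Negative, Negative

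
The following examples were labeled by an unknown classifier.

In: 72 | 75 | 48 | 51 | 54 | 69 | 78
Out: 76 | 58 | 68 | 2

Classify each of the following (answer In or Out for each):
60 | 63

In, In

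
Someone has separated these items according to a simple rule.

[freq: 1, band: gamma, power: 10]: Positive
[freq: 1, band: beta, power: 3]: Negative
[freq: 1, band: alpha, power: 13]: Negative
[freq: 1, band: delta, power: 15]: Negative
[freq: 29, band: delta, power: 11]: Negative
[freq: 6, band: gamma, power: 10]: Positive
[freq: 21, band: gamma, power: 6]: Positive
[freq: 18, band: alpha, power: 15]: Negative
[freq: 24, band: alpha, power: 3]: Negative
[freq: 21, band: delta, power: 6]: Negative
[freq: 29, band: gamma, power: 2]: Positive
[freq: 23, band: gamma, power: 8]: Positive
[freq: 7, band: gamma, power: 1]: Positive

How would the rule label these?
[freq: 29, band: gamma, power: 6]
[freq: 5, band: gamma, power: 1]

'Positive' ⟺ band is gamma.
[freq: 29, band: gamma, power: 6] — band is gamma, hence Positive.
[freq: 5, band: gamma, power: 1] — band is gamma, hence Positive.

Positive, Positive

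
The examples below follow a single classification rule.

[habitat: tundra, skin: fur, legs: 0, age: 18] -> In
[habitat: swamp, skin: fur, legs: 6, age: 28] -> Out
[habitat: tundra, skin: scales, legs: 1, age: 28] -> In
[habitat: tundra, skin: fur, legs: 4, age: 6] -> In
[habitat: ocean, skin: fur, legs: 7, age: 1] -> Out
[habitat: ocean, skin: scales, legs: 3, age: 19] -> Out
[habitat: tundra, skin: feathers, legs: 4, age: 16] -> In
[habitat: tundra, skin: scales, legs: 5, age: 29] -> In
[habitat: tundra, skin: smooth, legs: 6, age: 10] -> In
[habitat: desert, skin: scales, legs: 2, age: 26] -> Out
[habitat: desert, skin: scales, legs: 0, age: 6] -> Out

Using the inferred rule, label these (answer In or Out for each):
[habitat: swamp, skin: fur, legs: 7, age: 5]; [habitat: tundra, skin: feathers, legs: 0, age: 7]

Out, In

A rule that fits every label: habitat is tundra — true of each 'In' example, false of each 'Out' one.
[habitat: swamp, skin: fur, legs: 7, age: 5]: Out (habitat is swamp). [habitat: tundra, skin: feathers, legs: 0, age: 7]: In (habitat is tundra).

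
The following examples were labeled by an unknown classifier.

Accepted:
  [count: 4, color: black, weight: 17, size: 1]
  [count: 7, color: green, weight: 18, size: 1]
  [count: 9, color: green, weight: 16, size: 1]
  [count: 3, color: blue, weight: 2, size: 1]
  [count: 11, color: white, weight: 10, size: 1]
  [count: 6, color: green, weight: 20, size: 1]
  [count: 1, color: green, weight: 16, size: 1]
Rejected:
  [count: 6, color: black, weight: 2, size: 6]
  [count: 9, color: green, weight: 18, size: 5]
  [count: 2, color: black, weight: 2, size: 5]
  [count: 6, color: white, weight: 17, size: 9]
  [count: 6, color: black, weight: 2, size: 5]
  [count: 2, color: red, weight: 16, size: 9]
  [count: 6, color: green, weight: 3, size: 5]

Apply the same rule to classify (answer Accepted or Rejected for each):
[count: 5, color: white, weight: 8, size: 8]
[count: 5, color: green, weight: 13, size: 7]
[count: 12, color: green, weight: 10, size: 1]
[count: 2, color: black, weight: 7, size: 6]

Rejected, Rejected, Accepted, Rejected

All 'Accepted' examples share one property — size = 1 — and every 'Rejected' example lacks it.
[count: 5, color: white, weight: 8, size: 8]: size = 8 — fails the rule, so Rejected. [count: 5, color: green, weight: 13, size: 7]: size = 7 — fails the rule, so Rejected. [count: 12, color: green, weight: 10, size: 1]: size = 1 — matches, so Accepted. [count: 2, color: black, weight: 7, size: 6]: size = 6 — fails the rule, so Rejected.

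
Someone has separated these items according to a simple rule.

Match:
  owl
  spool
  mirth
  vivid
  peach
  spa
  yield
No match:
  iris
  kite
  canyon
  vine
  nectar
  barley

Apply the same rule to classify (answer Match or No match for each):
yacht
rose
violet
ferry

One predicate separates the groups cleanly: odd length.
Match: yacht, since length 5. No match: rose, since length 4. No match: violet, since length 6. Match: ferry, since length 5.

Match, No match, No match, Match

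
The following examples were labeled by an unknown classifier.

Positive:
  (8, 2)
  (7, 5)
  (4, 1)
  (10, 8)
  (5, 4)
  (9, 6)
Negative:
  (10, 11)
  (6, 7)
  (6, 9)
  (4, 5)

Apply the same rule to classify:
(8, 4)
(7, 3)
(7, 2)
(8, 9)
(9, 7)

Positive, Positive, Positive, Negative, Positive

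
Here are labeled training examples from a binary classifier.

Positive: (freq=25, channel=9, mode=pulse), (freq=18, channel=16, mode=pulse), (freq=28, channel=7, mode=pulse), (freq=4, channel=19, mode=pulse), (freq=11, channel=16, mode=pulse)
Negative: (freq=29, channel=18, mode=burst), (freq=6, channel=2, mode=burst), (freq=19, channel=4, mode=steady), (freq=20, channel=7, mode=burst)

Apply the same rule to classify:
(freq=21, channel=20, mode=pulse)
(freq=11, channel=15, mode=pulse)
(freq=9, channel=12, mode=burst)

One predicate separates the groups cleanly: mode is pulse.

Positive, Positive, Negative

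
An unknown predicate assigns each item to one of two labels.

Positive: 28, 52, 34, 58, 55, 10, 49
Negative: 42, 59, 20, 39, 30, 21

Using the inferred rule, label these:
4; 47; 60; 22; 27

Positive, Negative, Negative, Positive, Negative

Every 'Positive' example satisfies: ≡ 1 (mod 3). None of the 'Negative' examples do.
4: Positive (4 mod 3 = 1).
47: Negative (47 mod 3 = 2).
60: Negative (60 mod 3 = 0).
22: Positive (22 mod 3 = 1).
27: Negative (27 mod 3 = 0).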